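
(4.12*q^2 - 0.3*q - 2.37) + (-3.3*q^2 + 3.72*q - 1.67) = 0.82*q^2 + 3.42*q - 4.04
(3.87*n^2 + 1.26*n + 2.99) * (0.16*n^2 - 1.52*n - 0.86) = 0.6192*n^4 - 5.6808*n^3 - 4.765*n^2 - 5.6284*n - 2.5714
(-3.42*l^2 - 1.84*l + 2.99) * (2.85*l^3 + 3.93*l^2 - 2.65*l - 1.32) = -9.747*l^5 - 18.6846*l^4 + 10.3533*l^3 + 21.1411*l^2 - 5.4947*l - 3.9468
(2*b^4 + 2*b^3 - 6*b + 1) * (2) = 4*b^4 + 4*b^3 - 12*b + 2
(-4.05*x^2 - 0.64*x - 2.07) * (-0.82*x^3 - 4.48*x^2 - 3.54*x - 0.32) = 3.321*x^5 + 18.6688*x^4 + 18.9016*x^3 + 12.8352*x^2 + 7.5326*x + 0.6624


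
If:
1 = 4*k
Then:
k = 1/4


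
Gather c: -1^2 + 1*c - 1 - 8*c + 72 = 70 - 7*c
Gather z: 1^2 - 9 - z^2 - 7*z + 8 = -z^2 - 7*z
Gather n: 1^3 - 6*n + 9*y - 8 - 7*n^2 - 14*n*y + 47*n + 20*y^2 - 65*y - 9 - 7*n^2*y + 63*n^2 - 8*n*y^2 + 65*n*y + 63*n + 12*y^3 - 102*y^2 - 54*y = n^2*(56 - 7*y) + n*(-8*y^2 + 51*y + 104) + 12*y^3 - 82*y^2 - 110*y - 16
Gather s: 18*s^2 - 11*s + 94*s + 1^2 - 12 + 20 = 18*s^2 + 83*s + 9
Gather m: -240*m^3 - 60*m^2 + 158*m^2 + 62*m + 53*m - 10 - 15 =-240*m^3 + 98*m^2 + 115*m - 25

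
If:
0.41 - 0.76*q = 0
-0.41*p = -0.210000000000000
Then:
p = 0.51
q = 0.54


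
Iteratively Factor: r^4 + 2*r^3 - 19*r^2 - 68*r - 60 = (r + 3)*(r^3 - r^2 - 16*r - 20) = (r + 2)*(r + 3)*(r^2 - 3*r - 10) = (r - 5)*(r + 2)*(r + 3)*(r + 2)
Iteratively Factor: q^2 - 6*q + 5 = (q - 1)*(q - 5)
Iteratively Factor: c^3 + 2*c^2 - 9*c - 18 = (c + 3)*(c^2 - c - 6) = (c - 3)*(c + 3)*(c + 2)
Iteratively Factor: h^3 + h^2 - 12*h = (h)*(h^2 + h - 12) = h*(h - 3)*(h + 4)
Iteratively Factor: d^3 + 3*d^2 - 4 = (d + 2)*(d^2 + d - 2) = (d - 1)*(d + 2)*(d + 2)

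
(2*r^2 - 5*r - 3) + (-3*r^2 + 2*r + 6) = -r^2 - 3*r + 3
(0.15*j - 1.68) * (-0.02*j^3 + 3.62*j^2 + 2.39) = -0.003*j^4 + 0.5766*j^3 - 6.0816*j^2 + 0.3585*j - 4.0152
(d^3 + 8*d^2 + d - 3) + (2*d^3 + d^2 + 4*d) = 3*d^3 + 9*d^2 + 5*d - 3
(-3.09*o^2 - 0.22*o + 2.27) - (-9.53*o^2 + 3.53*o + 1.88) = 6.44*o^2 - 3.75*o + 0.39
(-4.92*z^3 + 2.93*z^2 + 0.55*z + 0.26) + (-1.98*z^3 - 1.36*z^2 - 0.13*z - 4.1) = -6.9*z^3 + 1.57*z^2 + 0.42*z - 3.84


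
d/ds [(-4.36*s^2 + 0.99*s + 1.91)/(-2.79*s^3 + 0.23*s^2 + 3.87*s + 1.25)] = (-12.1644*s^4 + 5.5242*s^3 - 1.1142*s^2 - 11.7786*s - 6.1542)/(7.7841*s^6 - 1.2834*s^5 - 21.5417*s^4 - 5.1948*s^3 + 15.5519*s^2 + 9.675*s + 1.5625)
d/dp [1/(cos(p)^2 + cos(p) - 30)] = (2*cos(p) + 1)*sin(p)/(cos(p)^2 + cos(p) - 30)^2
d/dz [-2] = 0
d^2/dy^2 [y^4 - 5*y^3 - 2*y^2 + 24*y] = 12*y^2 - 30*y - 4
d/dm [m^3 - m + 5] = 3*m^2 - 1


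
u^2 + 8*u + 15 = (u + 3)*(u + 5)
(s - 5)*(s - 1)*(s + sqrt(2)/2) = s^3 - 6*s^2 + sqrt(2)*s^2/2 - 3*sqrt(2)*s + 5*s + 5*sqrt(2)/2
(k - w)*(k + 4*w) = k^2 + 3*k*w - 4*w^2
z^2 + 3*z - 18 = (z - 3)*(z + 6)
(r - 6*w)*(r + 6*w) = r^2 - 36*w^2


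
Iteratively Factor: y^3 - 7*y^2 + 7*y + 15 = (y - 5)*(y^2 - 2*y - 3) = (y - 5)*(y + 1)*(y - 3)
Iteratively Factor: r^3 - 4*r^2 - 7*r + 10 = (r - 5)*(r^2 + r - 2) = (r - 5)*(r - 1)*(r + 2)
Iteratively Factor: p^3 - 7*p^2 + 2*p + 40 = (p + 2)*(p^2 - 9*p + 20) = (p - 4)*(p + 2)*(p - 5)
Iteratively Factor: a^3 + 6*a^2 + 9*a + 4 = (a + 1)*(a^2 + 5*a + 4) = (a + 1)^2*(a + 4)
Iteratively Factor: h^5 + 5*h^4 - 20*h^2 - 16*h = (h + 4)*(h^4 + h^3 - 4*h^2 - 4*h) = (h - 2)*(h + 4)*(h^3 + 3*h^2 + 2*h) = (h - 2)*(h + 1)*(h + 4)*(h^2 + 2*h) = h*(h - 2)*(h + 1)*(h + 4)*(h + 2)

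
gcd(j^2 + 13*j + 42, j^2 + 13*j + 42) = j^2 + 13*j + 42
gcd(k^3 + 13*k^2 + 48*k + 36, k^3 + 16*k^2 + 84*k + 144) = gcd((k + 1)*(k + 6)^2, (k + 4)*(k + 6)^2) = k^2 + 12*k + 36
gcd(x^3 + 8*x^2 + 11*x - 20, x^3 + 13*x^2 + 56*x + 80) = x^2 + 9*x + 20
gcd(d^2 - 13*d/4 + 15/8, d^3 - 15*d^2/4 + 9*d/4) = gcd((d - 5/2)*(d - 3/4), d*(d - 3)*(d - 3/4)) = d - 3/4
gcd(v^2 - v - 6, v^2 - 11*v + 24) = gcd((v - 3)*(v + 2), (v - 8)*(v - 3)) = v - 3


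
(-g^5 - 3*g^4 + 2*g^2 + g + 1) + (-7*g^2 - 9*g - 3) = -g^5 - 3*g^4 - 5*g^2 - 8*g - 2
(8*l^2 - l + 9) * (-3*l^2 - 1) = -24*l^4 + 3*l^3 - 35*l^2 + l - 9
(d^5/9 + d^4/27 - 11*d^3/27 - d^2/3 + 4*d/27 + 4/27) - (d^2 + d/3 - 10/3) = d^5/9 + d^4/27 - 11*d^3/27 - 4*d^2/3 - 5*d/27 + 94/27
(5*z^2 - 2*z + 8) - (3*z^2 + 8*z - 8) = 2*z^2 - 10*z + 16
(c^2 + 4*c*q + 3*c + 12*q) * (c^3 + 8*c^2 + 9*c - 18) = c^5 + 4*c^4*q + 11*c^4 + 44*c^3*q + 33*c^3 + 132*c^2*q + 9*c^2 + 36*c*q - 54*c - 216*q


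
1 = 1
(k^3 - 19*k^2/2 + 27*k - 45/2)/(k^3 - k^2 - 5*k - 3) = (2*k^2 - 13*k + 15)/(2*(k^2 + 2*k + 1))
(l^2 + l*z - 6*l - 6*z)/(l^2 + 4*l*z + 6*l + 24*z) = (l^2 + l*z - 6*l - 6*z)/(l^2 + 4*l*z + 6*l + 24*z)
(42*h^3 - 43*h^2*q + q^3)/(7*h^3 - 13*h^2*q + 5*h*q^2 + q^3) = (-6*h + q)/(-h + q)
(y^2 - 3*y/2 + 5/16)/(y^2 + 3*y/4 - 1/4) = (y - 5/4)/(y + 1)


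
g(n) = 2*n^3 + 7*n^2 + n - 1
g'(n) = 6*n^2 + 14*n + 1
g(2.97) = 116.11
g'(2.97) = 95.51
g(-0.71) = 1.10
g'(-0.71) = -5.92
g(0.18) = -0.58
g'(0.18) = 3.71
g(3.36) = 157.25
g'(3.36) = 115.78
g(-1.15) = 4.07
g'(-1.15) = -7.16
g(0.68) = 3.55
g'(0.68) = 13.29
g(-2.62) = 8.46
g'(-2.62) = 5.51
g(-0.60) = 0.49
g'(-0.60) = -5.24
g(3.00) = 119.00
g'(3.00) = 97.00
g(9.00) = 2033.00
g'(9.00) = 613.00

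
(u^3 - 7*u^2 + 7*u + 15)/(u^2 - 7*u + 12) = (u^2 - 4*u - 5)/(u - 4)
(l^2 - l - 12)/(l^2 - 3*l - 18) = (l - 4)/(l - 6)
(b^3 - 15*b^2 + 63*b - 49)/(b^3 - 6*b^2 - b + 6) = (b^2 - 14*b + 49)/(b^2 - 5*b - 6)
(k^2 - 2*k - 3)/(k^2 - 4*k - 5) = (k - 3)/(k - 5)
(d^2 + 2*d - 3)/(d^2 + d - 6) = (d - 1)/(d - 2)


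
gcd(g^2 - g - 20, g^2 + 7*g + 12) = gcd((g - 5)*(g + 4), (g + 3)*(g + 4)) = g + 4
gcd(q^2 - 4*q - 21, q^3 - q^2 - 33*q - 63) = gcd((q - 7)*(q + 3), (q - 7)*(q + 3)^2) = q^2 - 4*q - 21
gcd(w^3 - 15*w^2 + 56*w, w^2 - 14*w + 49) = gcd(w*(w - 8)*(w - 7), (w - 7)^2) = w - 7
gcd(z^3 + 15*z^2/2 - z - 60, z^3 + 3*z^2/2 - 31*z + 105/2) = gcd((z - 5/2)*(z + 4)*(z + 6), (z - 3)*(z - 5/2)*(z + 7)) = z - 5/2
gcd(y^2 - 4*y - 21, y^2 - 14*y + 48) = 1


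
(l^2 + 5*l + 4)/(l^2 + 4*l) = (l + 1)/l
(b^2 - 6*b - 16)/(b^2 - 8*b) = (b + 2)/b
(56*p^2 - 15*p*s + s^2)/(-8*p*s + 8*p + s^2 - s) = (-7*p + s)/(s - 1)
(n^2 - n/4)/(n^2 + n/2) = (4*n - 1)/(2*(2*n + 1))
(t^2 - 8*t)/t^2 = (t - 8)/t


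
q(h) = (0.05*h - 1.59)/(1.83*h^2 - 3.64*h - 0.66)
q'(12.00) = 0.00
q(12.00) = -0.00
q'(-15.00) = -0.00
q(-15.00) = -0.01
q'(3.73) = 0.12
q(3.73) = -0.13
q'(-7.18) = -0.00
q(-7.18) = -0.02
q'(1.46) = 0.58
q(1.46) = 0.73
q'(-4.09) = -0.02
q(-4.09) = -0.04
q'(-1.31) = -0.26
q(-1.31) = -0.23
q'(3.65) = 0.13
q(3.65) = -0.13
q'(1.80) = 2.65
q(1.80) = 1.17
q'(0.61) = -0.48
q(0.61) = 0.71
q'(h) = (3.64 - 3.66*h)*(0.05*h - 1.59)/(1.83*h^2 - 3.64*h - 0.66)^2 + 0.05/(1.83*h^2 - 3.64*h - 0.66) = (-0.0915*h^2 + 5.8194*h - 5.8206)/(3.3489*h^4 - 13.3224*h^3 + 10.834*h^2 + 4.8048*h + 0.4356)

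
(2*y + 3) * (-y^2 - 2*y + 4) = -2*y^3 - 7*y^2 + 2*y + 12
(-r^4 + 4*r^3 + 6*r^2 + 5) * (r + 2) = -r^5 + 2*r^4 + 14*r^3 + 12*r^2 + 5*r + 10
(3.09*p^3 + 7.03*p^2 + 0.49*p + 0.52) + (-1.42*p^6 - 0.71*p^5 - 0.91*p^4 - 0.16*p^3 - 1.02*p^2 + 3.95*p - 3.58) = -1.42*p^6 - 0.71*p^5 - 0.91*p^4 + 2.93*p^3 + 6.01*p^2 + 4.44*p - 3.06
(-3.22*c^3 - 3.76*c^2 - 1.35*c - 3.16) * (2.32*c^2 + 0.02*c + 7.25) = -7.4704*c^5 - 8.7876*c^4 - 26.5522*c^3 - 34.6182*c^2 - 9.8507*c - 22.91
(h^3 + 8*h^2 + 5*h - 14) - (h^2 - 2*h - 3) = h^3 + 7*h^2 + 7*h - 11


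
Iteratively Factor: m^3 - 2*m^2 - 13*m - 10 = (m + 1)*(m^2 - 3*m - 10) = (m + 1)*(m + 2)*(m - 5)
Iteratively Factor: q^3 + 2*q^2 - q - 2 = (q + 2)*(q^2 - 1) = (q + 1)*(q + 2)*(q - 1)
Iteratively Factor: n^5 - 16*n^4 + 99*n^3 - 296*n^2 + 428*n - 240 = (n - 5)*(n^4 - 11*n^3 + 44*n^2 - 76*n + 48) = (n - 5)*(n - 2)*(n^3 - 9*n^2 + 26*n - 24) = (n - 5)*(n - 4)*(n - 2)*(n^2 - 5*n + 6) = (n - 5)*(n - 4)*(n - 2)^2*(n - 3)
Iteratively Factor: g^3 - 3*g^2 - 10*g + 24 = (g - 4)*(g^2 + g - 6) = (g - 4)*(g + 3)*(g - 2)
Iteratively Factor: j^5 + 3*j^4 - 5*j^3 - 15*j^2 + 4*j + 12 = (j + 3)*(j^4 - 5*j^2 + 4) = (j + 1)*(j + 3)*(j^3 - j^2 - 4*j + 4) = (j - 1)*(j + 1)*(j + 3)*(j^2 - 4) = (j - 2)*(j - 1)*(j + 1)*(j + 3)*(j + 2)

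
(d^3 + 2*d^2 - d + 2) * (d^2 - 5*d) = d^5 - 3*d^4 - 11*d^3 + 7*d^2 - 10*d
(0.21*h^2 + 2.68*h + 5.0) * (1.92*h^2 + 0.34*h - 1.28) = 0.4032*h^4 + 5.217*h^3 + 10.2424*h^2 - 1.7304*h - 6.4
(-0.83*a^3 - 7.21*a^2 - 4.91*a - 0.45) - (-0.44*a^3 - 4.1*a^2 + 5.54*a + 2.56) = -0.39*a^3 - 3.11*a^2 - 10.45*a - 3.01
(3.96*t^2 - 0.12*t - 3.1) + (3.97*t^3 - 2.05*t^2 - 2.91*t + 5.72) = 3.97*t^3 + 1.91*t^2 - 3.03*t + 2.62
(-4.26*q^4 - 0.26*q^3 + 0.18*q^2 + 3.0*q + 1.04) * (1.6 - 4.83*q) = 20.5758*q^5 - 5.5602*q^4 - 1.2854*q^3 - 14.202*q^2 - 0.223199999999999*q + 1.664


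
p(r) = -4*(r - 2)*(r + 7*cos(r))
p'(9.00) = 42.29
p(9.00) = -73.42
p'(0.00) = -20.00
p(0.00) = 56.00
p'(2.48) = 18.51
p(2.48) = 5.84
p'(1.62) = -14.21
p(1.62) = 1.94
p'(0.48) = -40.33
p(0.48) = 40.67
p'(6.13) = -86.36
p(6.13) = -215.55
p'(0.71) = -42.46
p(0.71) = 31.06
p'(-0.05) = -16.70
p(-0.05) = 56.92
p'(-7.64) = 326.94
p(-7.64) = -237.28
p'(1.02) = -38.20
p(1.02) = 18.36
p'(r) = -4*r - 4*(1 - 7*sin(r))*(r - 2) - 28*cos(r) = -4*r + 4*(r - 2)*(7*sin(r) - 1) - 28*cos(r)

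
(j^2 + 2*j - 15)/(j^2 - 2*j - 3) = (j + 5)/(j + 1)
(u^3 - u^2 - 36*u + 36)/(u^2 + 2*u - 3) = (u^2 - 36)/(u + 3)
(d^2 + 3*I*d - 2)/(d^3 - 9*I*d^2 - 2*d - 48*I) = (d + I)/(d^2 - 11*I*d - 24)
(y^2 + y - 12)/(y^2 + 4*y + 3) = (y^2 + y - 12)/(y^2 + 4*y + 3)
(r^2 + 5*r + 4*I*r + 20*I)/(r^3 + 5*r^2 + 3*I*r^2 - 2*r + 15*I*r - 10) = (r + 4*I)/(r^2 + 3*I*r - 2)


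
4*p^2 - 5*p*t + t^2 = (-4*p + t)*(-p + t)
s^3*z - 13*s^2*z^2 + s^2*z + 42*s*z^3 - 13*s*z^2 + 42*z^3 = (s - 7*z)*(s - 6*z)*(s*z + z)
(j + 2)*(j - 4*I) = j^2 + 2*j - 4*I*j - 8*I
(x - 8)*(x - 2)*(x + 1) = x^3 - 9*x^2 + 6*x + 16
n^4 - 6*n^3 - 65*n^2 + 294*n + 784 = (n - 8)*(n - 7)*(n + 2)*(n + 7)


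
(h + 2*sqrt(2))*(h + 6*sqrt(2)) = h^2 + 8*sqrt(2)*h + 24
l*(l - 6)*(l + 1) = l^3 - 5*l^2 - 6*l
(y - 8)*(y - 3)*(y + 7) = y^3 - 4*y^2 - 53*y + 168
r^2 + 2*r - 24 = (r - 4)*(r + 6)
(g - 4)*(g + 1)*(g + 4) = g^3 + g^2 - 16*g - 16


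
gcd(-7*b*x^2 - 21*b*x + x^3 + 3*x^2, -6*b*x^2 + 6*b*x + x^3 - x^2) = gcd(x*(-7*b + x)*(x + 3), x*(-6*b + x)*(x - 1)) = x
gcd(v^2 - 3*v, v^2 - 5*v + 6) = v - 3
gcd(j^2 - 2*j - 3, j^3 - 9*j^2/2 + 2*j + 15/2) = j^2 - 2*j - 3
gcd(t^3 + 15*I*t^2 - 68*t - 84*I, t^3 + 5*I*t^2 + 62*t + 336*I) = t^2 + 13*I*t - 42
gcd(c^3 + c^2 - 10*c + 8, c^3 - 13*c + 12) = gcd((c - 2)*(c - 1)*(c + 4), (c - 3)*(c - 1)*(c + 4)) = c^2 + 3*c - 4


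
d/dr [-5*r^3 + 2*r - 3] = 2 - 15*r^2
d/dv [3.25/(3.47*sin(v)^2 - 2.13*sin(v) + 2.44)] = (6.9225 - 22.555*sin(v))*cos(v)/(3.47*sin(v)^2 - 2.13*sin(v) + 2.44)^2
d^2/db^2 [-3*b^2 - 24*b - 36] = -6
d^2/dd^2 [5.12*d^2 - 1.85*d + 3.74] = 10.2400000000000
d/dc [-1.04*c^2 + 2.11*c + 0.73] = 2.11 - 2.08*c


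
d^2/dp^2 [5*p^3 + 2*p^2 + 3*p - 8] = 30*p + 4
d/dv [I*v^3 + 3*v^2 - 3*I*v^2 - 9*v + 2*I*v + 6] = 3*I*v^2 + 6*v*(1 - I) - 9 + 2*I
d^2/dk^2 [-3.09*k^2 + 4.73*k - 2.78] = -6.18000000000000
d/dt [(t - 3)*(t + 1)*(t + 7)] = 3*t^2 + 10*t - 17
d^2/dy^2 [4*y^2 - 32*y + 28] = 8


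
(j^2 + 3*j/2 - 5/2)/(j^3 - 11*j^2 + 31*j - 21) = (j + 5/2)/(j^2 - 10*j + 21)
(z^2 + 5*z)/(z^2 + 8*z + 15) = z/(z + 3)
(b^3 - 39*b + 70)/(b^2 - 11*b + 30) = (b^2 + 5*b - 14)/(b - 6)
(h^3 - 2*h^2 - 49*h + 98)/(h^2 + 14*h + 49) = (h^2 - 9*h + 14)/(h + 7)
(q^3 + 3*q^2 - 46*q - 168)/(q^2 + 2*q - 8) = (q^2 - q - 42)/(q - 2)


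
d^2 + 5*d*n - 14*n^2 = (d - 2*n)*(d + 7*n)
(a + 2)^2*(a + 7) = a^3 + 11*a^2 + 32*a + 28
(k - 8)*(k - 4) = k^2 - 12*k + 32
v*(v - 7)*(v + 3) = v^3 - 4*v^2 - 21*v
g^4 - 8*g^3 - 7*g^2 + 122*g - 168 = (g - 7)*(g - 3)*(g - 2)*(g + 4)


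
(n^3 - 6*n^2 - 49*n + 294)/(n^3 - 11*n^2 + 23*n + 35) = (n^2 + n - 42)/(n^2 - 4*n - 5)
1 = 1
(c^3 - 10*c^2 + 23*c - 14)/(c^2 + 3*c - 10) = (c^2 - 8*c + 7)/(c + 5)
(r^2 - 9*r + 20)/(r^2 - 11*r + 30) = (r - 4)/(r - 6)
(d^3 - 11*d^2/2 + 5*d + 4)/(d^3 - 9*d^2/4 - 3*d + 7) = 2*(2*d^2 - 7*d - 4)/(4*d^2 - d - 14)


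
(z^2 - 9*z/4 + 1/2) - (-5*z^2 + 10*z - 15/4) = 6*z^2 - 49*z/4 + 17/4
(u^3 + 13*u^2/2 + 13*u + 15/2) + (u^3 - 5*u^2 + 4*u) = 2*u^3 + 3*u^2/2 + 17*u + 15/2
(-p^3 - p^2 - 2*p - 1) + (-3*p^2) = -p^3 - 4*p^2 - 2*p - 1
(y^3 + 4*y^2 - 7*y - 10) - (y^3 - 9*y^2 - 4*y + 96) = 13*y^2 - 3*y - 106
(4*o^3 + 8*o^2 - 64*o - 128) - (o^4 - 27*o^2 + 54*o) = -o^4 + 4*o^3 + 35*o^2 - 118*o - 128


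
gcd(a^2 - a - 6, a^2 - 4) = a + 2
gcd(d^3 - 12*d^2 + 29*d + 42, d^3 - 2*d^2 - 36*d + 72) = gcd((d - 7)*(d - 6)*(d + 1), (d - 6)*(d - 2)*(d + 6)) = d - 6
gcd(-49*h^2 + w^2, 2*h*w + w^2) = 1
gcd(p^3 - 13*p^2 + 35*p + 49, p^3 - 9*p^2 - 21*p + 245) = p^2 - 14*p + 49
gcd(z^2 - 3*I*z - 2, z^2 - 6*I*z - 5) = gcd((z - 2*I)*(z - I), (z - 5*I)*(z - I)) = z - I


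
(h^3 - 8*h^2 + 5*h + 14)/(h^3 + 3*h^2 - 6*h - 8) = (h - 7)/(h + 4)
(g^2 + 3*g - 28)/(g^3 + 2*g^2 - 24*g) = (g + 7)/(g*(g + 6))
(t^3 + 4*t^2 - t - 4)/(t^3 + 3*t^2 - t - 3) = (t + 4)/(t + 3)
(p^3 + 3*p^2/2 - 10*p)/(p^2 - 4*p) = (p^2 + 3*p/2 - 10)/(p - 4)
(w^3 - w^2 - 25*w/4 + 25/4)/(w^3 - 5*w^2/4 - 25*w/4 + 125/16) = 4*(w - 1)/(4*w - 5)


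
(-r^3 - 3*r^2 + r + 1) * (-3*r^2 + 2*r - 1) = 3*r^5 + 7*r^4 - 8*r^3 + 2*r^2 + r - 1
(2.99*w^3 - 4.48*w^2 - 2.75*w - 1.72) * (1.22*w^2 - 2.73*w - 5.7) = 3.6478*w^5 - 13.6283*w^4 - 8.1676*w^3 + 30.9451*w^2 + 20.3706*w + 9.804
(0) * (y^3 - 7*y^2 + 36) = 0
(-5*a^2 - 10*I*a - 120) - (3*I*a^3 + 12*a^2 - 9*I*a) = -3*I*a^3 - 17*a^2 - I*a - 120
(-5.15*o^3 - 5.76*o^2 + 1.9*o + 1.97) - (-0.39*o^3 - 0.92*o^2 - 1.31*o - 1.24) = -4.76*o^3 - 4.84*o^2 + 3.21*o + 3.21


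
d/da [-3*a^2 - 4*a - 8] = -6*a - 4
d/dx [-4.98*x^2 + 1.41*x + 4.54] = 1.41 - 9.96*x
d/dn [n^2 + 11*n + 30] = 2*n + 11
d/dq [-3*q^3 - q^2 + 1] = q*(-9*q - 2)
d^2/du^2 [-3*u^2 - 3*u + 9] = -6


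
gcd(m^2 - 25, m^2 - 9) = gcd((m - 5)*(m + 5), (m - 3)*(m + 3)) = 1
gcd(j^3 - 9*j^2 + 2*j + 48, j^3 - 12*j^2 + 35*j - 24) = j^2 - 11*j + 24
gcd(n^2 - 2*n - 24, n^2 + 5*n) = 1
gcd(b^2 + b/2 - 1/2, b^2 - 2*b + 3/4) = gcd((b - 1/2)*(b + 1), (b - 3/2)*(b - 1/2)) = b - 1/2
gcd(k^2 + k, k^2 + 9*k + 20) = 1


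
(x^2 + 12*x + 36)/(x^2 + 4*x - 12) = (x + 6)/(x - 2)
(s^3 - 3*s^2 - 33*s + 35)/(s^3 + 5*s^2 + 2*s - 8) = (s^2 - 2*s - 35)/(s^2 + 6*s + 8)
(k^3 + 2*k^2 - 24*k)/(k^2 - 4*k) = k + 6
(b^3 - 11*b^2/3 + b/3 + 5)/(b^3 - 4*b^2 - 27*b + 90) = (b^2 - 2*b/3 - 5/3)/(b^2 - b - 30)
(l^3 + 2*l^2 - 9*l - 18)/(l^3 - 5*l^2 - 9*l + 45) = (l + 2)/(l - 5)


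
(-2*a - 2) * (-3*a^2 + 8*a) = 6*a^3 - 10*a^2 - 16*a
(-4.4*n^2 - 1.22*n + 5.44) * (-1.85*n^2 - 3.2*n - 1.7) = 8.14*n^4 + 16.337*n^3 + 1.32*n^2 - 15.334*n - 9.248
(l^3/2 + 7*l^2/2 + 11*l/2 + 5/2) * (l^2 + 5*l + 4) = l^5/2 + 6*l^4 + 25*l^3 + 44*l^2 + 69*l/2 + 10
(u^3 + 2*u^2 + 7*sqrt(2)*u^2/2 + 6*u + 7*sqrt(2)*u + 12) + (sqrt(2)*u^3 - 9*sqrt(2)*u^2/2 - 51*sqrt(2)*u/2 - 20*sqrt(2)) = u^3 + sqrt(2)*u^3 - sqrt(2)*u^2 + 2*u^2 - 37*sqrt(2)*u/2 + 6*u - 20*sqrt(2) + 12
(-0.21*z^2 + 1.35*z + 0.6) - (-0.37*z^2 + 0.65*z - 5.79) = 0.16*z^2 + 0.7*z + 6.39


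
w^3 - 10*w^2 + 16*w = w*(w - 8)*(w - 2)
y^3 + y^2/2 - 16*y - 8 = (y - 4)*(y + 1/2)*(y + 4)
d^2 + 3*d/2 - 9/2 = (d - 3/2)*(d + 3)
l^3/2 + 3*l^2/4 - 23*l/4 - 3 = (l/2 + 1/4)*(l - 3)*(l + 4)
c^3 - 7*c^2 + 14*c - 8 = (c - 4)*(c - 2)*(c - 1)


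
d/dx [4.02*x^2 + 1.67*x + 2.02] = 8.04*x + 1.67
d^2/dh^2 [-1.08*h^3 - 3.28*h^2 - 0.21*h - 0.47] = -6.48*h - 6.56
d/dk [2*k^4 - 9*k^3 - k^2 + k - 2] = 8*k^3 - 27*k^2 - 2*k + 1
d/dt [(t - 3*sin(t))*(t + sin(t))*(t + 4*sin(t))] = 2*t^2*cos(t) + 3*t^2 + 4*t*sin(t) - 11*t*sin(2*t) - 36*sin(t)^2*cos(t) - 11*sin(t)^2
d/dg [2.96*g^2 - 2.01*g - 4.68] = 5.92*g - 2.01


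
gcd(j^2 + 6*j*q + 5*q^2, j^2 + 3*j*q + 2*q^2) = j + q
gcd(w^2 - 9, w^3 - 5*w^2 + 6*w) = w - 3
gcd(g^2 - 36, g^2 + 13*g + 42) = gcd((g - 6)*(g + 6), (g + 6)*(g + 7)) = g + 6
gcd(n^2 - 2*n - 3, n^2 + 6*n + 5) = n + 1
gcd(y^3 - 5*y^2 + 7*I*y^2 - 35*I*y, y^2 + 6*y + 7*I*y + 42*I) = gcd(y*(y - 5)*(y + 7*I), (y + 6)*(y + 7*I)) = y + 7*I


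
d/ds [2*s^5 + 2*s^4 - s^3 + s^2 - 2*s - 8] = 10*s^4 + 8*s^3 - 3*s^2 + 2*s - 2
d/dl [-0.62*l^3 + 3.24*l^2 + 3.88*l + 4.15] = -1.86*l^2 + 6.48*l + 3.88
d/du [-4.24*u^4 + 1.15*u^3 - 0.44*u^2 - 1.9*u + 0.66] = -16.96*u^3 + 3.45*u^2 - 0.88*u - 1.9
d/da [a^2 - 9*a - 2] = 2*a - 9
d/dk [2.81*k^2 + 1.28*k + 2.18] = 5.62*k + 1.28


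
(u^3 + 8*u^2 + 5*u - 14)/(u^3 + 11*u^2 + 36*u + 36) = (u^2 + 6*u - 7)/(u^2 + 9*u + 18)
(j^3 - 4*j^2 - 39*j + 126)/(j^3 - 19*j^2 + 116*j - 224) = (j^2 + 3*j - 18)/(j^2 - 12*j + 32)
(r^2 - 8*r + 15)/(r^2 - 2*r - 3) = (r - 5)/(r + 1)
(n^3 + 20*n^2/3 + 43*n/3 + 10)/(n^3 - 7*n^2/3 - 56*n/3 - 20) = (n + 3)/(n - 6)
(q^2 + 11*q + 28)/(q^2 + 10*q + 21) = (q + 4)/(q + 3)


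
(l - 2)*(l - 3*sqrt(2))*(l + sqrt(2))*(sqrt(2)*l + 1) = sqrt(2)*l^4 - 3*l^3 - 2*sqrt(2)*l^3 - 8*sqrt(2)*l^2 + 6*l^2 - 6*l + 16*sqrt(2)*l + 12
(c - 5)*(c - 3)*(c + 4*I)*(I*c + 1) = I*c^4 - 3*c^3 - 8*I*c^3 + 24*c^2 + 19*I*c^2 - 45*c - 32*I*c + 60*I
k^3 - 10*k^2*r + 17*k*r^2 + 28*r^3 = (k - 7*r)*(k - 4*r)*(k + r)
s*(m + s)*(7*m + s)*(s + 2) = 7*m^2*s^2 + 14*m^2*s + 8*m*s^3 + 16*m*s^2 + s^4 + 2*s^3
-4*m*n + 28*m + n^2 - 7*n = (-4*m + n)*(n - 7)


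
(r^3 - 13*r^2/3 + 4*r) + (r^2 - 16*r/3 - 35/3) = r^3 - 10*r^2/3 - 4*r/3 - 35/3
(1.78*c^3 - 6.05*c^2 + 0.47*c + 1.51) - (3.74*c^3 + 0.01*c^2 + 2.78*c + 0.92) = -1.96*c^3 - 6.06*c^2 - 2.31*c + 0.59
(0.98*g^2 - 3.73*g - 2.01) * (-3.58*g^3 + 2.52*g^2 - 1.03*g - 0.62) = -3.5084*g^5 + 15.823*g^4 - 3.2132*g^3 - 1.8309*g^2 + 4.3829*g + 1.2462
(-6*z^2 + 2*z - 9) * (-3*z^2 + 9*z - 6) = 18*z^4 - 60*z^3 + 81*z^2 - 93*z + 54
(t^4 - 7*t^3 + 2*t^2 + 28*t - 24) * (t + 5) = t^5 - 2*t^4 - 33*t^3 + 38*t^2 + 116*t - 120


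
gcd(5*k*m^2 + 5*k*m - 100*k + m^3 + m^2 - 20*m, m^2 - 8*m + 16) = m - 4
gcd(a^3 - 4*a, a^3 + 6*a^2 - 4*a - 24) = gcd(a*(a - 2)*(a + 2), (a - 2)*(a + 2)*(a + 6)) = a^2 - 4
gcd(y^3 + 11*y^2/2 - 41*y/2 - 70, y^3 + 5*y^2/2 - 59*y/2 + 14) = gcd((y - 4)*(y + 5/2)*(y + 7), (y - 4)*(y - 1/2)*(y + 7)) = y^2 + 3*y - 28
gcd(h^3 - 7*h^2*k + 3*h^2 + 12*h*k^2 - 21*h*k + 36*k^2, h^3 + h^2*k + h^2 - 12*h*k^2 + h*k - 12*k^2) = h - 3*k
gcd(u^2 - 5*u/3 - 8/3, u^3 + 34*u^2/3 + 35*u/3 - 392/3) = u - 8/3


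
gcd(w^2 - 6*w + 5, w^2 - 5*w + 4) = w - 1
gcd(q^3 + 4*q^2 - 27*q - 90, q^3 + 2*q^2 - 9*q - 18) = q + 3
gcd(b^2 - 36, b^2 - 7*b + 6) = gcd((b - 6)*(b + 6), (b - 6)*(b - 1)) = b - 6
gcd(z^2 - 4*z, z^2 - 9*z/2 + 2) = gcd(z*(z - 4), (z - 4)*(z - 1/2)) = z - 4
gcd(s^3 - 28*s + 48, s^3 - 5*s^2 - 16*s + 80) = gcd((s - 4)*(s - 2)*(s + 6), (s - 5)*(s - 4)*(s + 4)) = s - 4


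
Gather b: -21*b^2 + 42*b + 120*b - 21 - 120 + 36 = -21*b^2 + 162*b - 105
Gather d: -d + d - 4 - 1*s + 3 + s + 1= 0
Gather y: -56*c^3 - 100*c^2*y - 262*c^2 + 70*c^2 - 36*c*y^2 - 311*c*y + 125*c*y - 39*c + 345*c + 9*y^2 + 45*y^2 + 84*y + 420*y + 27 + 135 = -56*c^3 - 192*c^2 + 306*c + y^2*(54 - 36*c) + y*(-100*c^2 - 186*c + 504) + 162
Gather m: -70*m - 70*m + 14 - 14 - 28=-140*m - 28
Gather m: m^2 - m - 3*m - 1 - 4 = m^2 - 4*m - 5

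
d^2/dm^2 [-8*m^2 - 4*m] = -16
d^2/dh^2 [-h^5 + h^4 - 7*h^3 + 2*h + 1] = 2*h*(-10*h^2 + 6*h - 21)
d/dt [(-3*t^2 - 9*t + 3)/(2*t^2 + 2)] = 3*(3*t^2 - 4*t - 3)/(2*(t^4 + 2*t^2 + 1))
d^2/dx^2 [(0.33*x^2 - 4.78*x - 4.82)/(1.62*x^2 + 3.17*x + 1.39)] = (-28.478628*x^3 - 80.356212*x^2 - 83.9341440000001*x - 31.76463)/(4.251528*x^6 + 24.958044*x^5 + 59.781402*x^4 + 74.684249*x^3 + 51.293919*x^2 + 18.374271*x + 2.685619)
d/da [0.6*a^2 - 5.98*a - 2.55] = 1.2*a - 5.98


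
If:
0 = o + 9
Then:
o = -9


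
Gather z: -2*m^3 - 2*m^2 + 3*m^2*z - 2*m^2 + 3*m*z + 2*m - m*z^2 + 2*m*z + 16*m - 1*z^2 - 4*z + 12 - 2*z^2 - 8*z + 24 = -2*m^3 - 4*m^2 + 18*m + z^2*(-m - 3) + z*(3*m^2 + 5*m - 12) + 36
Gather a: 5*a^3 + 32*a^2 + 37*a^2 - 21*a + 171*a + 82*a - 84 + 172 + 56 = 5*a^3 + 69*a^2 + 232*a + 144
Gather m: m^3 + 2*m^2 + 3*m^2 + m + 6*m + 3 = m^3 + 5*m^2 + 7*m + 3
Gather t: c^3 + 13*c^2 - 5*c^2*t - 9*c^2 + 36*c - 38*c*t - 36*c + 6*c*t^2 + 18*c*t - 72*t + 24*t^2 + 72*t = c^3 + 4*c^2 + t^2*(6*c + 24) + t*(-5*c^2 - 20*c)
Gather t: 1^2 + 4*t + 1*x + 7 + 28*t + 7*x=32*t + 8*x + 8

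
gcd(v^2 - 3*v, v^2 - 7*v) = v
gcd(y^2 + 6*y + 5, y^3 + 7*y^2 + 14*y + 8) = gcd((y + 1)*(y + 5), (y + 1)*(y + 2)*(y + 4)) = y + 1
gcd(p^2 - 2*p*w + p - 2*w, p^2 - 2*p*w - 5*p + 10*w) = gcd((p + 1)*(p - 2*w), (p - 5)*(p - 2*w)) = p - 2*w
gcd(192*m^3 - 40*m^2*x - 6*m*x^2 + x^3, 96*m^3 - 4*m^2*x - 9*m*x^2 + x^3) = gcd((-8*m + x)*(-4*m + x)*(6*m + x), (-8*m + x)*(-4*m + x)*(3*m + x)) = 32*m^2 - 12*m*x + x^2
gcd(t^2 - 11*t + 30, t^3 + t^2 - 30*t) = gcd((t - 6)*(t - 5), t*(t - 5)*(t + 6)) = t - 5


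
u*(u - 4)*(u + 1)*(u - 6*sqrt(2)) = u^4 - 6*sqrt(2)*u^3 - 3*u^3 - 4*u^2 + 18*sqrt(2)*u^2 + 24*sqrt(2)*u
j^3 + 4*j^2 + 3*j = j*(j + 1)*(j + 3)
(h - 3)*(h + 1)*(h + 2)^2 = h^4 + 2*h^3 - 7*h^2 - 20*h - 12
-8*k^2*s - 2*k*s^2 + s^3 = s*(-4*k + s)*(2*k + s)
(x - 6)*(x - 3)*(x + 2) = x^3 - 7*x^2 + 36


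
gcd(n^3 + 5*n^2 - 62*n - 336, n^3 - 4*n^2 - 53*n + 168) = n^2 - n - 56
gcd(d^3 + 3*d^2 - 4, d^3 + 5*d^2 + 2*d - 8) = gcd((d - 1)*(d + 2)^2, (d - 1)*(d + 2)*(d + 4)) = d^2 + d - 2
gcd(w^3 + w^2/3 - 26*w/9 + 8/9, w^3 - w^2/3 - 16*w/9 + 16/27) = w^2 - 5*w/3 + 4/9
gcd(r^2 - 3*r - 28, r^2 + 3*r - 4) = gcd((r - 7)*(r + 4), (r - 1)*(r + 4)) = r + 4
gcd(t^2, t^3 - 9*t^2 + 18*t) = t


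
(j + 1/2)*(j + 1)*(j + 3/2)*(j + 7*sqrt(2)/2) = j^4 + 3*j^3 + 7*sqrt(2)*j^3/2 + 11*j^2/4 + 21*sqrt(2)*j^2/2 + 3*j/4 + 77*sqrt(2)*j/8 + 21*sqrt(2)/8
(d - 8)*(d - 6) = d^2 - 14*d + 48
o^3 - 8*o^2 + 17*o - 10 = (o - 5)*(o - 2)*(o - 1)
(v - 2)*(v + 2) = v^2 - 4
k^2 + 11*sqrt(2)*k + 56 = (k + 4*sqrt(2))*(k + 7*sqrt(2))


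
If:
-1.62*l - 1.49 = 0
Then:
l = -0.92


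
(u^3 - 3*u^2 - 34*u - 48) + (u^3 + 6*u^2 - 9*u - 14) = 2*u^3 + 3*u^2 - 43*u - 62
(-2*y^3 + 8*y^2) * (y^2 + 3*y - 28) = -2*y^5 + 2*y^4 + 80*y^3 - 224*y^2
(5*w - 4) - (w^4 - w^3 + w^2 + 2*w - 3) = -w^4 + w^3 - w^2 + 3*w - 1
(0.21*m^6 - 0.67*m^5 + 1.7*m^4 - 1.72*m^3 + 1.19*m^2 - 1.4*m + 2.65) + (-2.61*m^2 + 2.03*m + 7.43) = 0.21*m^6 - 0.67*m^5 + 1.7*m^4 - 1.72*m^3 - 1.42*m^2 + 0.63*m + 10.08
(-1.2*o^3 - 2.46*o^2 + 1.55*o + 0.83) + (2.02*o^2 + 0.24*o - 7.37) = -1.2*o^3 - 0.44*o^2 + 1.79*o - 6.54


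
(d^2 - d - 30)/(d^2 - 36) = (d + 5)/(d + 6)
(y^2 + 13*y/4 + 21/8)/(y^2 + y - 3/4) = (4*y + 7)/(2*(2*y - 1))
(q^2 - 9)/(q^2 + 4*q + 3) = (q - 3)/(q + 1)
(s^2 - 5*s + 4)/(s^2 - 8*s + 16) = (s - 1)/(s - 4)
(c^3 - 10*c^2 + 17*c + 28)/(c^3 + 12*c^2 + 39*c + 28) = (c^2 - 11*c + 28)/(c^2 + 11*c + 28)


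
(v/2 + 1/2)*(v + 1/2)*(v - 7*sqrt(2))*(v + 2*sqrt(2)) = v^4/2 - 5*sqrt(2)*v^3/2 + 3*v^3/4 - 55*v^2/4 - 15*sqrt(2)*v^2/4 - 21*v - 5*sqrt(2)*v/4 - 7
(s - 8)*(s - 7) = s^2 - 15*s + 56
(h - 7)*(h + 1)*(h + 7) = h^3 + h^2 - 49*h - 49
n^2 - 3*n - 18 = (n - 6)*(n + 3)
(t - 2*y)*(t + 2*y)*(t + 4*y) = t^3 + 4*t^2*y - 4*t*y^2 - 16*y^3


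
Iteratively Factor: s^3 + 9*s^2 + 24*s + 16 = (s + 1)*(s^2 + 8*s + 16) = (s + 1)*(s + 4)*(s + 4)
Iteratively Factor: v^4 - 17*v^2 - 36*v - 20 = (v + 2)*(v^3 - 2*v^2 - 13*v - 10) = (v + 2)^2*(v^2 - 4*v - 5) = (v - 5)*(v + 2)^2*(v + 1)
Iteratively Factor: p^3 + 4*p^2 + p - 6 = (p + 3)*(p^2 + p - 2) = (p - 1)*(p + 3)*(p + 2)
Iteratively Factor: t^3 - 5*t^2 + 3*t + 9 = (t + 1)*(t^2 - 6*t + 9) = (t - 3)*(t + 1)*(t - 3)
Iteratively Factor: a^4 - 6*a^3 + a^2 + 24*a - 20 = (a - 2)*(a^3 - 4*a^2 - 7*a + 10) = (a - 2)*(a + 2)*(a^2 - 6*a + 5) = (a - 2)*(a - 1)*(a + 2)*(a - 5)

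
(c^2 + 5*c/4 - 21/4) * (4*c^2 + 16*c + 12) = 4*c^4 + 21*c^3 + 11*c^2 - 69*c - 63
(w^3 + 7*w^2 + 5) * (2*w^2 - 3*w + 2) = 2*w^5 + 11*w^4 - 19*w^3 + 24*w^2 - 15*w + 10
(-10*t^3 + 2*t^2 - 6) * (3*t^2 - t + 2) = -30*t^5 + 16*t^4 - 22*t^3 - 14*t^2 + 6*t - 12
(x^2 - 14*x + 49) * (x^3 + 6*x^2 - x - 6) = x^5 - 8*x^4 - 36*x^3 + 302*x^2 + 35*x - 294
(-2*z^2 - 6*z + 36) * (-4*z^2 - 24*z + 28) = 8*z^4 + 72*z^3 - 56*z^2 - 1032*z + 1008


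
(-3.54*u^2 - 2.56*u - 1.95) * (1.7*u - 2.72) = -6.018*u^3 + 5.2768*u^2 + 3.6482*u + 5.304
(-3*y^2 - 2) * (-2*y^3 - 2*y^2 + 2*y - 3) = 6*y^5 + 6*y^4 - 2*y^3 + 13*y^2 - 4*y + 6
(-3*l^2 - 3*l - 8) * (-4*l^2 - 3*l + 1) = 12*l^4 + 21*l^3 + 38*l^2 + 21*l - 8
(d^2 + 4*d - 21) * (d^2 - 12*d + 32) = d^4 - 8*d^3 - 37*d^2 + 380*d - 672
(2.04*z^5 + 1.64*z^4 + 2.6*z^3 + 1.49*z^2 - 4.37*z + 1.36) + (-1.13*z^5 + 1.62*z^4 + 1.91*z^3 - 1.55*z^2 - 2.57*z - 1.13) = 0.91*z^5 + 3.26*z^4 + 4.51*z^3 - 0.0600000000000001*z^2 - 6.94*z + 0.23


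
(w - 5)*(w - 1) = w^2 - 6*w + 5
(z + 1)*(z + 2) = z^2 + 3*z + 2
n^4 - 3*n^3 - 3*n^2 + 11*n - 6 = (n - 3)*(n - 1)^2*(n + 2)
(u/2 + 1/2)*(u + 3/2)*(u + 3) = u^3/2 + 11*u^2/4 + 9*u/2 + 9/4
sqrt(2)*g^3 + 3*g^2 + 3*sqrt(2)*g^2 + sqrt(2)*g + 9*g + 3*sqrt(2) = (g + 3)*(g + sqrt(2))*(sqrt(2)*g + 1)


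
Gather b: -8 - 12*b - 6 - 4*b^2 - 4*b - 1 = -4*b^2 - 16*b - 15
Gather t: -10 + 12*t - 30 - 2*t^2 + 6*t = -2*t^2 + 18*t - 40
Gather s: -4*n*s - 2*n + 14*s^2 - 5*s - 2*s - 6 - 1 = -2*n + 14*s^2 + s*(-4*n - 7) - 7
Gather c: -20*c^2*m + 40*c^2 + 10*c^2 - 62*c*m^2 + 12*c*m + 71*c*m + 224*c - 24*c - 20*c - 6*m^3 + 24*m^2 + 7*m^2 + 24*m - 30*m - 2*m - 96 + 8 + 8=c^2*(50 - 20*m) + c*(-62*m^2 + 83*m + 180) - 6*m^3 + 31*m^2 - 8*m - 80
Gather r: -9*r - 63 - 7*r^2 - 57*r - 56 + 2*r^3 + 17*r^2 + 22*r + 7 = 2*r^3 + 10*r^2 - 44*r - 112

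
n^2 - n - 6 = (n - 3)*(n + 2)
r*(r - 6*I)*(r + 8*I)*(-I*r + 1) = -I*r^4 + 3*r^3 - 46*I*r^2 + 48*r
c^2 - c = c*(c - 1)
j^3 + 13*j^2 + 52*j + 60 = (j + 2)*(j + 5)*(j + 6)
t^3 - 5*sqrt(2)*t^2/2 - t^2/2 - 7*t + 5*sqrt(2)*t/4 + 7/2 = (t - 1/2)*(t - 7*sqrt(2)/2)*(t + sqrt(2))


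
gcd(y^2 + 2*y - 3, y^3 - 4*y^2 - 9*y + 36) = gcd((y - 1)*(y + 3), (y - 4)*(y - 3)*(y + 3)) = y + 3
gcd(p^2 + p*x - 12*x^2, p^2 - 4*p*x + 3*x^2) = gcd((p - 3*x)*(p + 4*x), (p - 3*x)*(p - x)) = -p + 3*x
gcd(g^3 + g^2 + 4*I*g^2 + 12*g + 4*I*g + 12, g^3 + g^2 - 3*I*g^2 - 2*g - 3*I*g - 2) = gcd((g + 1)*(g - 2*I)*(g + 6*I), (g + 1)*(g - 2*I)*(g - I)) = g^2 + g*(1 - 2*I) - 2*I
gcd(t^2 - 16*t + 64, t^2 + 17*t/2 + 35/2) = 1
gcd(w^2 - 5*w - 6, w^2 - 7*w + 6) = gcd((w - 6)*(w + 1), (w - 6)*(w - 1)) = w - 6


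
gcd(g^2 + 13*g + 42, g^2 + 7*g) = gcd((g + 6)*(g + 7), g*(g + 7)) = g + 7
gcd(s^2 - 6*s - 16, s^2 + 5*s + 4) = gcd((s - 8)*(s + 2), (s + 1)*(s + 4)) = 1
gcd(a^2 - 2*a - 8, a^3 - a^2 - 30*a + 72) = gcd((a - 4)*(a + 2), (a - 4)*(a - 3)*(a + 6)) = a - 4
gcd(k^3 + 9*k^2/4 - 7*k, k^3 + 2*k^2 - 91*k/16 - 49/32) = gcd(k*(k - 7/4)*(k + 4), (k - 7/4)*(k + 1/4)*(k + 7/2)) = k - 7/4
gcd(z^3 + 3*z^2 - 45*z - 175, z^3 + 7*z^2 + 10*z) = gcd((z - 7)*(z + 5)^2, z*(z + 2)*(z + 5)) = z + 5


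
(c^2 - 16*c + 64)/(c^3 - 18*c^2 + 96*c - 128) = 1/(c - 2)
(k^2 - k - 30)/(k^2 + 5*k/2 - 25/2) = 2*(k - 6)/(2*k - 5)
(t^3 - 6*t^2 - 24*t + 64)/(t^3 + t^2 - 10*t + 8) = (t - 8)/(t - 1)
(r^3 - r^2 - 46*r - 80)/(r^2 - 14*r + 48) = (r^2 + 7*r + 10)/(r - 6)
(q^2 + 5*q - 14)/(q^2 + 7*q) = (q - 2)/q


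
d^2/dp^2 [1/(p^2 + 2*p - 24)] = 2*(-p^2 - 2*p + 4*(p + 1)^2 + 24)/(p^2 + 2*p - 24)^3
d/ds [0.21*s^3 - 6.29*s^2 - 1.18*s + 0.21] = 0.63*s^2 - 12.58*s - 1.18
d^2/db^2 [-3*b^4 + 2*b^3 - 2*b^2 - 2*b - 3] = -36*b^2 + 12*b - 4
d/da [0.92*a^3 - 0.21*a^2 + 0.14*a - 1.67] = 2.76*a^2 - 0.42*a + 0.14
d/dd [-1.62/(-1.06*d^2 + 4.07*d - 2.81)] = (6.5934 - 3.4344*d)/(1.06*d^2 - 4.07*d + 2.81)^2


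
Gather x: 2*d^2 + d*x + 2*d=2*d^2 + d*x + 2*d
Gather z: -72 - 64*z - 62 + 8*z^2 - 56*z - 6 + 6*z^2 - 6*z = 14*z^2 - 126*z - 140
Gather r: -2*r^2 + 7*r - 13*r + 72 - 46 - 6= -2*r^2 - 6*r + 20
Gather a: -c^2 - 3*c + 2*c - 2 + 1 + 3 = -c^2 - c + 2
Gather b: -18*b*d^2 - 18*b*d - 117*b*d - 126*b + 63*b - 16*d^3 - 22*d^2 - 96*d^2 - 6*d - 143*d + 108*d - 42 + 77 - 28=b*(-18*d^2 - 135*d - 63) - 16*d^3 - 118*d^2 - 41*d + 7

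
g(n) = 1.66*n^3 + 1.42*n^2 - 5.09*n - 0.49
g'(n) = 4.98*n^2 + 2.84*n - 5.09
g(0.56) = -2.60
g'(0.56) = -1.94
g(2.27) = 14.69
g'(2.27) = 27.02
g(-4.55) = -104.30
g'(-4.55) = 85.09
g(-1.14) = 4.70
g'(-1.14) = -1.86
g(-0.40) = 1.67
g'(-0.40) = -5.43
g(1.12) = -2.08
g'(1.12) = 4.34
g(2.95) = 39.47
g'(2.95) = 46.63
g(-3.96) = -61.15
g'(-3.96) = 61.76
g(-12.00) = -2603.41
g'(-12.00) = 677.95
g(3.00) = 41.84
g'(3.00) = 48.25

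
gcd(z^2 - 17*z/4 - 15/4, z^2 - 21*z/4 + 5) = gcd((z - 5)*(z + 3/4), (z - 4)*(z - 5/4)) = 1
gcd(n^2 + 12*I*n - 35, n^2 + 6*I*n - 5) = n + 5*I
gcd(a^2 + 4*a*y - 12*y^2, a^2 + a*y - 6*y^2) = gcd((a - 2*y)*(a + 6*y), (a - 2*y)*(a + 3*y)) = -a + 2*y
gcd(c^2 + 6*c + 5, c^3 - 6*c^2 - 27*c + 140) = c + 5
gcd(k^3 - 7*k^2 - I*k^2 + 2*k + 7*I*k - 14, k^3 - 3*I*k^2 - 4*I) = k^2 - I*k + 2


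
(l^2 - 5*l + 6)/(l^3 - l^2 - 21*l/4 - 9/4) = 4*(l - 2)/(4*l^2 + 8*l + 3)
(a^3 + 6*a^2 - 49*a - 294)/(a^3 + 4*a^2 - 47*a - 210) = (a + 7)/(a + 5)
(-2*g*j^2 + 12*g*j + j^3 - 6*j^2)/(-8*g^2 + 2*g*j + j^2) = j*(j - 6)/(4*g + j)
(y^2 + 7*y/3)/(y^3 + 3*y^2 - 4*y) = (y + 7/3)/(y^2 + 3*y - 4)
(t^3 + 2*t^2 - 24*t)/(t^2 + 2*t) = (t^2 + 2*t - 24)/(t + 2)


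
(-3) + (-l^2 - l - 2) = -l^2 - l - 5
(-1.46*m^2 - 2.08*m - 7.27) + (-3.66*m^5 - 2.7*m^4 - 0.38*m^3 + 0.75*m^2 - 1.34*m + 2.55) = -3.66*m^5 - 2.7*m^4 - 0.38*m^3 - 0.71*m^2 - 3.42*m - 4.72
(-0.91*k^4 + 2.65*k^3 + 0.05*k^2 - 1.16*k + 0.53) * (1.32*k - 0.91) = -1.2012*k^5 + 4.3261*k^4 - 2.3455*k^3 - 1.5767*k^2 + 1.7552*k - 0.4823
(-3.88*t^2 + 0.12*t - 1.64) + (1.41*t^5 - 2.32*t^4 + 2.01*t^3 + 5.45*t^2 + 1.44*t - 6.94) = 1.41*t^5 - 2.32*t^4 + 2.01*t^3 + 1.57*t^2 + 1.56*t - 8.58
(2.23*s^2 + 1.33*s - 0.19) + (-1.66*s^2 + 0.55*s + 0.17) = 0.57*s^2 + 1.88*s - 0.02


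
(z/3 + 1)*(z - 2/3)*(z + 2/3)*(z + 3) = z^4/3 + 2*z^3 + 77*z^2/27 - 8*z/9 - 4/3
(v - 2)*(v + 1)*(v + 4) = v^3 + 3*v^2 - 6*v - 8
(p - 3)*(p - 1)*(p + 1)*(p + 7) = p^4 + 4*p^3 - 22*p^2 - 4*p + 21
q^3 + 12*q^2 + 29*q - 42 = (q - 1)*(q + 6)*(q + 7)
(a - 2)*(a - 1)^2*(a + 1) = a^4 - 3*a^3 + a^2 + 3*a - 2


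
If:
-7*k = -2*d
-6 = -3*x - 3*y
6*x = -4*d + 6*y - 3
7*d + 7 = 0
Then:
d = -1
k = -2/7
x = 13/12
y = 11/12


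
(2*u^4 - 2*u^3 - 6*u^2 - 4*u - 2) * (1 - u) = -2*u^5 + 4*u^4 + 4*u^3 - 2*u^2 - 2*u - 2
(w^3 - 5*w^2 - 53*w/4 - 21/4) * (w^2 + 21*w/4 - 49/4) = w^5 + w^4/4 - 207*w^3/4 - 217*w^2/16 + 539*w/4 + 1029/16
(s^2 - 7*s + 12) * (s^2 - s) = s^4 - 8*s^3 + 19*s^2 - 12*s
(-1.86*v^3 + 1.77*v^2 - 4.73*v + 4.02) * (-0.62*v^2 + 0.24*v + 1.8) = 1.1532*v^5 - 1.5438*v^4 + 0.00939999999999985*v^3 - 0.4416*v^2 - 7.5492*v + 7.236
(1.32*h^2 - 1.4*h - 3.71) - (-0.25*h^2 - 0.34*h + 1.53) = 1.57*h^2 - 1.06*h - 5.24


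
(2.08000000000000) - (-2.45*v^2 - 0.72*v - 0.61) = 2.45*v^2 + 0.72*v + 2.69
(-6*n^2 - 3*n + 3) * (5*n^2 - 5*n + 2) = -30*n^4 + 15*n^3 + 18*n^2 - 21*n + 6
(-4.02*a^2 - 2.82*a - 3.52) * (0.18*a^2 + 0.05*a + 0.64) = -0.7236*a^4 - 0.7086*a^3 - 3.3474*a^2 - 1.9808*a - 2.2528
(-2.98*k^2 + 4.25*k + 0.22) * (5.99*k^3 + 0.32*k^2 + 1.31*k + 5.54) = -17.8502*k^5 + 24.5039*k^4 - 1.226*k^3 - 10.8713*k^2 + 23.8332*k + 1.2188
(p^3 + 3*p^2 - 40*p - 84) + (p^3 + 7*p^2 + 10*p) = 2*p^3 + 10*p^2 - 30*p - 84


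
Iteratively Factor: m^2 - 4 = (m + 2)*(m - 2)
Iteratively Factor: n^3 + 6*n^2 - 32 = (n - 2)*(n^2 + 8*n + 16) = (n - 2)*(n + 4)*(n + 4)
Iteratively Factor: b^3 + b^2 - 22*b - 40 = (b + 2)*(b^2 - b - 20) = (b - 5)*(b + 2)*(b + 4)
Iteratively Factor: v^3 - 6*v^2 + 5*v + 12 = (v + 1)*(v^2 - 7*v + 12) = (v - 4)*(v + 1)*(v - 3)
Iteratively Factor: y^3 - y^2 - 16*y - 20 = (y + 2)*(y^2 - 3*y - 10) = (y - 5)*(y + 2)*(y + 2)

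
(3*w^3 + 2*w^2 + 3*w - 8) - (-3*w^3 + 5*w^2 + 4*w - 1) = 6*w^3 - 3*w^2 - w - 7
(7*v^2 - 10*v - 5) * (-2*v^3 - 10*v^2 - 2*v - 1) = -14*v^5 - 50*v^4 + 96*v^3 + 63*v^2 + 20*v + 5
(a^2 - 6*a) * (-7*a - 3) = -7*a^3 + 39*a^2 + 18*a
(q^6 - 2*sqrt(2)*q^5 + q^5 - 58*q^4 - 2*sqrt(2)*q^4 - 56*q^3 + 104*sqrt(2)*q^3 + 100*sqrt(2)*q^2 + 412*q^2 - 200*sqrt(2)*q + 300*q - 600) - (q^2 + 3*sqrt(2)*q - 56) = q^6 - 2*sqrt(2)*q^5 + q^5 - 58*q^4 - 2*sqrt(2)*q^4 - 56*q^3 + 104*sqrt(2)*q^3 + 100*sqrt(2)*q^2 + 411*q^2 - 203*sqrt(2)*q + 300*q - 544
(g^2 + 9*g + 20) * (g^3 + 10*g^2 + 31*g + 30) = g^5 + 19*g^4 + 141*g^3 + 509*g^2 + 890*g + 600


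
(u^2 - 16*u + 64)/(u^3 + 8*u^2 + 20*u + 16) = (u^2 - 16*u + 64)/(u^3 + 8*u^2 + 20*u + 16)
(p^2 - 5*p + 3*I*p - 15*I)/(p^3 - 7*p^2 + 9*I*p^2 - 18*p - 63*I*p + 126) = (p - 5)/(p^2 + p*(-7 + 6*I) - 42*I)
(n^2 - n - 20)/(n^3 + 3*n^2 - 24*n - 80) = 1/(n + 4)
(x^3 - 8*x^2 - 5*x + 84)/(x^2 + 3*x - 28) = (x^2 - 4*x - 21)/(x + 7)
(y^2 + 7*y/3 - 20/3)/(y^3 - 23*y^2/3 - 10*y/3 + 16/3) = (3*y^2 + 7*y - 20)/(3*y^3 - 23*y^2 - 10*y + 16)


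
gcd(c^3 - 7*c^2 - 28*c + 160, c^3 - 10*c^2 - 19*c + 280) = c^2 - 3*c - 40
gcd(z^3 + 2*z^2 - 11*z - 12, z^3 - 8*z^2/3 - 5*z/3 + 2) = z^2 - 2*z - 3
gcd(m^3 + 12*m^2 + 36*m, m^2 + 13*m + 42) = m + 6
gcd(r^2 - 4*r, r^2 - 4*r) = r^2 - 4*r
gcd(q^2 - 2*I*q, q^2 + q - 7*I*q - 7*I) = 1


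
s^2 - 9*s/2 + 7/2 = (s - 7/2)*(s - 1)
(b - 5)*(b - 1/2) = b^2 - 11*b/2 + 5/2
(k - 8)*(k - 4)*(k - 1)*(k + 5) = k^4 - 8*k^3 - 21*k^2 + 188*k - 160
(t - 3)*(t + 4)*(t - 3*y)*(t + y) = t^4 - 2*t^3*y + t^3 - 3*t^2*y^2 - 2*t^2*y - 12*t^2 - 3*t*y^2 + 24*t*y + 36*y^2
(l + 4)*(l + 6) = l^2 + 10*l + 24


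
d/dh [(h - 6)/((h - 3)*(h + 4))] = (-h^2 + 12*h - 6)/(h^4 + 2*h^3 - 23*h^2 - 24*h + 144)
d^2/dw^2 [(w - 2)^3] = 6*w - 12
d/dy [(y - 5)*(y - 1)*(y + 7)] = 3*y^2 + 2*y - 37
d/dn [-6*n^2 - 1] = -12*n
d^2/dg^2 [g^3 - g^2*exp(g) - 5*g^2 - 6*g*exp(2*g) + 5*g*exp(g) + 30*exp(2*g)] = -g^2*exp(g) - 24*g*exp(2*g) + g*exp(g) + 6*g + 96*exp(2*g) + 8*exp(g) - 10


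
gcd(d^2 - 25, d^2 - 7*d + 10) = d - 5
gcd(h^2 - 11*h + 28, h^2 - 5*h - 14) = h - 7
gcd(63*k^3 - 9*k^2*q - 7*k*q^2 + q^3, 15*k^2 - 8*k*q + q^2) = -3*k + q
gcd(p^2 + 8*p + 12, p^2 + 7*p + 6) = p + 6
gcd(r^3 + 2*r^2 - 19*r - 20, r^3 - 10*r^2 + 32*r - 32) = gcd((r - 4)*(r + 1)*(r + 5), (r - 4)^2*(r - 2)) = r - 4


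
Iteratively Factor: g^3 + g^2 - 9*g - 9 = (g - 3)*(g^2 + 4*g + 3) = (g - 3)*(g + 3)*(g + 1)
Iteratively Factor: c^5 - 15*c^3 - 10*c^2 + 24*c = (c)*(c^4 - 15*c^2 - 10*c + 24) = c*(c + 2)*(c^3 - 2*c^2 - 11*c + 12) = c*(c + 2)*(c + 3)*(c^2 - 5*c + 4) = c*(c - 4)*(c + 2)*(c + 3)*(c - 1)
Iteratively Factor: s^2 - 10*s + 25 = (s - 5)*(s - 5)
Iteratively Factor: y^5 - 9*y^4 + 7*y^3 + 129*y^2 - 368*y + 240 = (y - 1)*(y^4 - 8*y^3 - y^2 + 128*y - 240) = (y - 4)*(y - 1)*(y^3 - 4*y^2 - 17*y + 60) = (y - 5)*(y - 4)*(y - 1)*(y^2 + y - 12) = (y - 5)*(y - 4)*(y - 1)*(y + 4)*(y - 3)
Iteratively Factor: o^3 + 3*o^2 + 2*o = (o + 1)*(o^2 + 2*o) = (o + 1)*(o + 2)*(o)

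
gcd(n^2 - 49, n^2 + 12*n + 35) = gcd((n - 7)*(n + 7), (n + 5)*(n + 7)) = n + 7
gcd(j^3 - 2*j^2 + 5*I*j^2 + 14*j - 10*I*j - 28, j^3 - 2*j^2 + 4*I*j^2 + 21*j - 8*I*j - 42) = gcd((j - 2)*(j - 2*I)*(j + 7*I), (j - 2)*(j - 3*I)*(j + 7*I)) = j^2 + j*(-2 + 7*I) - 14*I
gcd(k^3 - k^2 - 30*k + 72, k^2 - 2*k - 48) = k + 6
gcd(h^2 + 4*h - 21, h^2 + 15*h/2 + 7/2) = h + 7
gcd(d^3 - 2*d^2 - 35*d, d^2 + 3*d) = d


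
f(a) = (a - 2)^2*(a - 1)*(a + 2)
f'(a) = (a - 2)^2*(a - 1) + (a - 2)^2*(a + 2) + (a - 1)*(a + 2)*(2*a - 4) = 4*a^3 - 9*a^2 - 4*a + 12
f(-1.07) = -18.14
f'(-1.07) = 1.08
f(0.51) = -2.73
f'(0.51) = 8.15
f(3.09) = 12.64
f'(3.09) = 31.72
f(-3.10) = 117.31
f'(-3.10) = -181.25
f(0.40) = -3.69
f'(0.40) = 9.22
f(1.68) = 0.26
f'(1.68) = -1.16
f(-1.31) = -17.46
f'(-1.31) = -7.20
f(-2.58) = 43.56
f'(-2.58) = -106.28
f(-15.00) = 60112.00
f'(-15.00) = -15453.00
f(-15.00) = 60112.00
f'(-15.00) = -15453.00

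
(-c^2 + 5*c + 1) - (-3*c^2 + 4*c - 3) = 2*c^2 + c + 4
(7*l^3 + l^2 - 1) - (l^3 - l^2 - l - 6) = 6*l^3 + 2*l^2 + l + 5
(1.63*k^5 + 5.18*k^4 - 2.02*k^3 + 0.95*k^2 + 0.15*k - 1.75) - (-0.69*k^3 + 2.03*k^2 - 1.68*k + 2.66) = 1.63*k^5 + 5.18*k^4 - 1.33*k^3 - 1.08*k^2 + 1.83*k - 4.41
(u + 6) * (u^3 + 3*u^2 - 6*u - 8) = u^4 + 9*u^3 + 12*u^2 - 44*u - 48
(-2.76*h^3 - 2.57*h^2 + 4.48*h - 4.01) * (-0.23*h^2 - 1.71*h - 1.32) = 0.6348*h^5 + 5.3107*h^4 + 7.0075*h^3 - 3.3461*h^2 + 0.943499999999998*h + 5.2932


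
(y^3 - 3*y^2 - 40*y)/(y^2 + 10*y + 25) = y*(y - 8)/(y + 5)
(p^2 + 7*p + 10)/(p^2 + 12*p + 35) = (p + 2)/(p + 7)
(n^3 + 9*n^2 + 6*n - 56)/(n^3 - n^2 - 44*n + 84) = (n + 4)/(n - 6)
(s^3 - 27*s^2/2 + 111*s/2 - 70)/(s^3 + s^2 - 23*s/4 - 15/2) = 2*(s^2 - 11*s + 28)/(2*s^2 + 7*s + 6)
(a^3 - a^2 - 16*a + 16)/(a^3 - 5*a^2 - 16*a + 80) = (a - 1)/(a - 5)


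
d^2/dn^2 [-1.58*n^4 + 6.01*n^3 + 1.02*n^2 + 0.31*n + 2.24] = -18.96*n^2 + 36.06*n + 2.04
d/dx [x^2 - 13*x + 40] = 2*x - 13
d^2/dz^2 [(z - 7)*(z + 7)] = 2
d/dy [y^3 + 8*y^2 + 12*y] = 3*y^2 + 16*y + 12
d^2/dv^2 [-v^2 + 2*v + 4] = -2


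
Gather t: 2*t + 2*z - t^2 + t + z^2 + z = -t^2 + 3*t + z^2 + 3*z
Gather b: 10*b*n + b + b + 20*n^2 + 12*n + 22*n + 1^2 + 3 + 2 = b*(10*n + 2) + 20*n^2 + 34*n + 6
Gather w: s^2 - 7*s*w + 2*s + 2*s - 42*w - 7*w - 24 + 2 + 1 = s^2 + 4*s + w*(-7*s - 49) - 21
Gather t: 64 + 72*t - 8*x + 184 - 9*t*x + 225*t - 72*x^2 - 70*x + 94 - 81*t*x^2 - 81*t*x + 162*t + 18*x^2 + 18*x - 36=t*(-81*x^2 - 90*x + 459) - 54*x^2 - 60*x + 306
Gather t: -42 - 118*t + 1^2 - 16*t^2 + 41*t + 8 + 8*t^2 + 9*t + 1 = -8*t^2 - 68*t - 32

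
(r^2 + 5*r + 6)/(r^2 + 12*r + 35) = (r^2 + 5*r + 6)/(r^2 + 12*r + 35)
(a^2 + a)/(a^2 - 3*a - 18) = a*(a + 1)/(a^2 - 3*a - 18)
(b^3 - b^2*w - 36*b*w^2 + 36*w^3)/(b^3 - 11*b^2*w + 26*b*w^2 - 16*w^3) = (b^2 - 36*w^2)/(b^2 - 10*b*w + 16*w^2)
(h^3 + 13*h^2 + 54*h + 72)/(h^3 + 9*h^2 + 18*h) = (h + 4)/h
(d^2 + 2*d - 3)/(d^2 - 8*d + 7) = (d + 3)/(d - 7)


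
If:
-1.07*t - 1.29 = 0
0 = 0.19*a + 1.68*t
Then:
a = 10.66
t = -1.21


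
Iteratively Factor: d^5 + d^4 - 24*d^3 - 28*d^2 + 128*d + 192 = (d + 2)*(d^4 - d^3 - 22*d^2 + 16*d + 96) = (d + 2)^2*(d^3 - 3*d^2 - 16*d + 48) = (d - 4)*(d + 2)^2*(d^2 + d - 12) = (d - 4)*(d + 2)^2*(d + 4)*(d - 3)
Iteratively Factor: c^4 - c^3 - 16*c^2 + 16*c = (c)*(c^3 - c^2 - 16*c + 16) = c*(c - 1)*(c^2 - 16) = c*(c - 1)*(c + 4)*(c - 4)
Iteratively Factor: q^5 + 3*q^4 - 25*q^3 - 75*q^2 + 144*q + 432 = (q + 3)*(q^4 - 25*q^2 + 144) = (q - 4)*(q + 3)*(q^3 + 4*q^2 - 9*q - 36) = (q - 4)*(q + 3)*(q + 4)*(q^2 - 9) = (q - 4)*(q - 3)*(q + 3)*(q + 4)*(q + 3)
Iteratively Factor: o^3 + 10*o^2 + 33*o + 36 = (o + 3)*(o^2 + 7*o + 12) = (o + 3)^2*(o + 4)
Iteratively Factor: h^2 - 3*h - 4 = (h + 1)*(h - 4)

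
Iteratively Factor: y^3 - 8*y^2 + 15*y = (y)*(y^2 - 8*y + 15) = y*(y - 5)*(y - 3)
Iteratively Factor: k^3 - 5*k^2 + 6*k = (k - 2)*(k^2 - 3*k) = k*(k - 2)*(k - 3)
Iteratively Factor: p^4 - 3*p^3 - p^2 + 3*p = (p - 3)*(p^3 - p) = (p - 3)*(p - 1)*(p^2 + p) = p*(p - 3)*(p - 1)*(p + 1)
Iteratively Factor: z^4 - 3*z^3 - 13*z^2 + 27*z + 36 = (z - 3)*(z^3 - 13*z - 12) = (z - 3)*(z + 3)*(z^2 - 3*z - 4) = (z - 3)*(z + 1)*(z + 3)*(z - 4)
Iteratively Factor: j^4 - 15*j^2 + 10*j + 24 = (j + 1)*(j^3 - j^2 - 14*j + 24) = (j - 3)*(j + 1)*(j^2 + 2*j - 8) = (j - 3)*(j + 1)*(j + 4)*(j - 2)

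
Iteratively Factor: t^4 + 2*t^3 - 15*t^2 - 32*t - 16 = (t - 4)*(t^3 + 6*t^2 + 9*t + 4) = (t - 4)*(t + 1)*(t^2 + 5*t + 4) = (t - 4)*(t + 1)^2*(t + 4)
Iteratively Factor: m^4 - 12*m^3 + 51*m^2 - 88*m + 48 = (m - 4)*(m^3 - 8*m^2 + 19*m - 12) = (m - 4)^2*(m^2 - 4*m + 3) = (m - 4)^2*(m - 1)*(m - 3)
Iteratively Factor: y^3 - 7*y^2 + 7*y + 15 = (y - 3)*(y^2 - 4*y - 5) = (y - 3)*(y + 1)*(y - 5)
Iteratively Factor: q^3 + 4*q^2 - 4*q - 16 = (q - 2)*(q^2 + 6*q + 8) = (q - 2)*(q + 2)*(q + 4)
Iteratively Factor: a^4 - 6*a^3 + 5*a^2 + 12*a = (a - 3)*(a^3 - 3*a^2 - 4*a) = (a - 4)*(a - 3)*(a^2 + a) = (a - 4)*(a - 3)*(a + 1)*(a)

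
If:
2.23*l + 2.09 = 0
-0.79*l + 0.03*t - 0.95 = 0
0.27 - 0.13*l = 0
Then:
No Solution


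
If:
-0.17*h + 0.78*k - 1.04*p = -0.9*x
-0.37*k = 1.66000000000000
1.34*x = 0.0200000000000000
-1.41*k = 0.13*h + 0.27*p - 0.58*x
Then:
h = 84.31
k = -4.49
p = -17.13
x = 0.01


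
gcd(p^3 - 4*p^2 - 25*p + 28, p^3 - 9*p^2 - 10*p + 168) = p^2 - 3*p - 28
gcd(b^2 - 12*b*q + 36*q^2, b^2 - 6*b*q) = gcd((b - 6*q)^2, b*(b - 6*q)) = -b + 6*q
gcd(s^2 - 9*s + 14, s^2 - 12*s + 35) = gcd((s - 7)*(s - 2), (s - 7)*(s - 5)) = s - 7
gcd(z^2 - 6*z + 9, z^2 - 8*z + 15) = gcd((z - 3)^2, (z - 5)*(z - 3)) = z - 3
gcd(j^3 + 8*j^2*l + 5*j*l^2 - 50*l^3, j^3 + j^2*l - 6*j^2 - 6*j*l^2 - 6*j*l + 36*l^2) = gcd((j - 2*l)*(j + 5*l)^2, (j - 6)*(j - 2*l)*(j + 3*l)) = j - 2*l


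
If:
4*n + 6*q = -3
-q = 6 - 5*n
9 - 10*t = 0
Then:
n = 33/34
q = -39/34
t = 9/10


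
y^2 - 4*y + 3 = (y - 3)*(y - 1)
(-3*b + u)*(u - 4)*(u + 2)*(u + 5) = -3*b*u^3 - 9*b*u^2 + 54*b*u + 120*b + u^4 + 3*u^3 - 18*u^2 - 40*u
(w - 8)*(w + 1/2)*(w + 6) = w^3 - 3*w^2/2 - 49*w - 24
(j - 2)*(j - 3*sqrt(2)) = j^2 - 3*sqrt(2)*j - 2*j + 6*sqrt(2)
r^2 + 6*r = r*(r + 6)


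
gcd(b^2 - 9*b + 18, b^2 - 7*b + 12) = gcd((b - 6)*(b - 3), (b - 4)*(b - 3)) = b - 3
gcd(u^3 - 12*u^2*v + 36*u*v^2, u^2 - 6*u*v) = u^2 - 6*u*v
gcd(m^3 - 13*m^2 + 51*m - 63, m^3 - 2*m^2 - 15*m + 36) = m^2 - 6*m + 9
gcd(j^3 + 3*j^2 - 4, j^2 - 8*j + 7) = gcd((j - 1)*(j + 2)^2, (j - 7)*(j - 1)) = j - 1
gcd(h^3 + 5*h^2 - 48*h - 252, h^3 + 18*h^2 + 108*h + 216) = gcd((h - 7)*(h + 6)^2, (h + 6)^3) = h^2 + 12*h + 36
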